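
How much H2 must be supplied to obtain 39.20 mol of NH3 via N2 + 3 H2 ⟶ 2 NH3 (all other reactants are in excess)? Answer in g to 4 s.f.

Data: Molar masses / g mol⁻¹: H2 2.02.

n(NH3) = 39.20 mol
n(H2) = (3/2) × 39.20 = 58.80 mol
mass = 58.80 × 2.02 = 118.8 g

118.8 g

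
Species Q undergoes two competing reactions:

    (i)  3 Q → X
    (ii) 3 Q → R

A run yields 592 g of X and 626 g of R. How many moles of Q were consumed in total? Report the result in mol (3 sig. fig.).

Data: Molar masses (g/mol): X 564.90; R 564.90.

n(X) = 592 / 564.90 = 1.048 mol
n(R) = 626 / 564.90 = 1.108 mol
n(Q) via (i) = (3/1)×1.048 = 3.144 mol
n(Q) via (ii) = (3/1)×1.108 = 3.324 mol
total n(Q) = 3.144 + 3.324 = 6.468 mol

6.47 mol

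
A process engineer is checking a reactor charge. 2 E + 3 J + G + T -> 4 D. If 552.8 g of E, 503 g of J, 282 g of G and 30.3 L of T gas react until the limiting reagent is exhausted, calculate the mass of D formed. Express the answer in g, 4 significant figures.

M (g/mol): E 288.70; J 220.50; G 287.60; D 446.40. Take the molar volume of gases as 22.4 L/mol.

n(E) = 552.8 / 288.70 = 1.915 mol
n(J) = 503.0 / 220.50 = 2.281 mol
n(G) = 282.0 / 287.60 = 0.9805 mol
n(T) = 30.30 / 22.4 = 1.353 mol
n/ν → E: 0.9575, J: 0.7603, G: 0.9805, T: 1.353; J is limiting.
n(D) = (4/3) × 2.281 = 3.041 mol
mass = 3.041 × 446.40 = 1358 g

1358 g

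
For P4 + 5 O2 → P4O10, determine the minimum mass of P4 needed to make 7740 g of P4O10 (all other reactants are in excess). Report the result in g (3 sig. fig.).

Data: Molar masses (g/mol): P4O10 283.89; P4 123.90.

3380 g

n(P4O10) = 7740 / 283.89 = 27.26 mol
n(P4) = (1/1) × 27.26 = 27.26 mol
mass = 27.26 × 123.90 = 3378 g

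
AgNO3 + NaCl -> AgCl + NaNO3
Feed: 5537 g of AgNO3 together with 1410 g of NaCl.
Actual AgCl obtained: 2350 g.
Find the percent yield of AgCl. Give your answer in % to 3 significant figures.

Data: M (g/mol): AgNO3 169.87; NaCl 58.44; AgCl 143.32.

68.0 %

n(AgNO3) = 5537 / 169.87 = 32.60 mol
n(NaCl) = 1410 / 58.44 = 24.13 mol
n/ν for AgNO3 = 32.60/1 = 32.60
n/ν for NaCl = 24.13/1 = 24.13
Smallest n/ν is NaCl → limiting reagent.
theoretical n(AgCl) = (1/1) × 24.13 = 24.13 mol → 3458 g
% yield = 2350 / 3458 × 100 = 67.96 %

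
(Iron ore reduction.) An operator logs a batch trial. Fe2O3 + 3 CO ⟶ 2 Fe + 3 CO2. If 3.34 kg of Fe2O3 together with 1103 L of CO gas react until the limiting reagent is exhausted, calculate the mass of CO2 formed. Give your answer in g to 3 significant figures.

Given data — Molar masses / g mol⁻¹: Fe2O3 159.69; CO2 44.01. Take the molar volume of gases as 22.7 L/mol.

2140 g

n(Fe2O3) = 3.340×1000 / 159.69 = 20.92 mol
n(CO) = 1103 / 22.7 = 48.59 mol
n/ν for Fe2O3 = 20.92/1 = 20.92
n/ν for CO = 48.59/3 = 16.20
Smallest n/ν is CO → limiting reagent.
n(CO2) = (3/3) × 48.59 = 48.59 mol
mass = 48.59 × 44.01 = 2138 g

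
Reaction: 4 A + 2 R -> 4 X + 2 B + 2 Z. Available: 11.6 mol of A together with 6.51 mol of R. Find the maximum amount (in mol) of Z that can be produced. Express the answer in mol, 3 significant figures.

n(A) = 11.60 mol
n(R) = 6.510 mol
n/ν for A = 11.60/4 = 2.900
n/ν for R = 6.510/2 = 3.255
Smallest n/ν is A → limiting reagent.
n(Z) = (2/4) × 11.60 = 5.800 mol

5.80 mol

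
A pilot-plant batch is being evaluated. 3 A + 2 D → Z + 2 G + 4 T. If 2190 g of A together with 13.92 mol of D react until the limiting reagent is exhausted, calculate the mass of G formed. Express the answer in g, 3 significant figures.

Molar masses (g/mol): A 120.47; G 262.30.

n(A) = 2190 / 120.47 = 18.18 mol
n(D) = 13.92 mol
n/ν → A: 6.060, D: 6.960; A is limiting.
n(G) = (2/3) × 18.18 = 12.12 mol
mass = 12.12 × 262.30 = 3179 g

3180 g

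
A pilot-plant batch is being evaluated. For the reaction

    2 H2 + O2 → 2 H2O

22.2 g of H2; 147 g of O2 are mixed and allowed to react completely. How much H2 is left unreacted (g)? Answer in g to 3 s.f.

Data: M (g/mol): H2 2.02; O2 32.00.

3.64 g

n(H2) = 22.20 / 2.02 = 10.99 mol
n(O2) = 147.0 / 32.00 = 4.594 mol
n/ν for H2 = 10.99/2 = 5.495
n/ν for O2 = 4.594/1 = 4.594
Smallest n/ν is O2 → limiting reagent.
H2 consumed = (2/1) × 4.594 = 9.188 mol
H2 remaining = 10.99 − 9.188 = 1.802 mol
mass = 1.802 × 2.02 = 3.640 g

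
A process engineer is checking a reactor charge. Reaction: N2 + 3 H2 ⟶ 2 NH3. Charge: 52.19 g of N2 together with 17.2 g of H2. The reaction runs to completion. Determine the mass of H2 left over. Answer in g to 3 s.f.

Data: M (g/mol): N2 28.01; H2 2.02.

n(N2) = 52.19 / 28.01 = 1.863 mol
n(H2) = 17.20 / 2.02 = 8.515 mol
n/ν for N2 = 1.863/1 = 1.863
n/ν for H2 = 8.515/3 = 2.838
Smallest n/ν is N2 → limiting reagent.
H2 consumed = (3/1) × 1.863 = 5.589 mol
H2 remaining = 8.515 − 5.589 = 2.926 mol
mass = 2.926 × 2.02 = 5.911 g

5.91 g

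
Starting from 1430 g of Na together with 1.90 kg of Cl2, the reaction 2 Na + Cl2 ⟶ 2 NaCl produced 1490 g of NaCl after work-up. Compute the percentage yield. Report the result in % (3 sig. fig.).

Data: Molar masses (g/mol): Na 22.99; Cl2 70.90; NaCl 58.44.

47.6 %

n(Na) = 1430 / 22.99 = 62.20 mol
n(Cl2) = 1.900×1000 / 70.90 = 26.80 mol
n/ν → Na: 31.10, Cl2: 26.80; Cl2 is limiting.
theoretical n(NaCl) = (2/1) × 26.80 = 53.60 mol → 3132 g
% yield = 1490 / 3132 × 100 = 47.57 %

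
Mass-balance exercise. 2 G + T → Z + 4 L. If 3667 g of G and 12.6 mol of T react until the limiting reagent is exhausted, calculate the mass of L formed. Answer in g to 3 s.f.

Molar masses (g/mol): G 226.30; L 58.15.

1880 g

n(G) = 3667 / 226.30 = 16.20 mol
n(T) = 12.60 mol
n/ν → G: 8.100, T: 12.60; G is limiting.
n(L) = (4/2) × 16.20 = 32.40 mol
mass = 32.40 × 58.15 = 1884 g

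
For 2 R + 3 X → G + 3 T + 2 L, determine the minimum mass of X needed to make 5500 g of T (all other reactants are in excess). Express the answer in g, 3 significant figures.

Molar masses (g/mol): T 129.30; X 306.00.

13000 g

n(T) = 5500 / 129.30 = 42.54 mol
n(X) = (3/3) × 42.54 = 42.54 mol
mass = 42.54 × 306.00 = 13020 g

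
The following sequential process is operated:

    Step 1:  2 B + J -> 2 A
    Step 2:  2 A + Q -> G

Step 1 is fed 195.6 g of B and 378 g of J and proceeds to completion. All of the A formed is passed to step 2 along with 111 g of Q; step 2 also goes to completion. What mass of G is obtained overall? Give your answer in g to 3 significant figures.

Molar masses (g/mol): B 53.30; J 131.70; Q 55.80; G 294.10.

Step 1:
n(B) = 195.6 / 53.30 = 3.670 mol
n(J) = 378.0 / 131.70 = 2.870 mol
n/ν → B: 1.835, J: 2.870; B is limiting.
n(A) produced = (2/2) × 3.670 = 3.670 mol
Step 2:
n(A) available = 3.670 mol
n(Q) = 111.0 / 55.80 = 1.989 mol
n/ν → A: 1.835, Q: 1.989; A is limiting.
n(G) = (1/2) × 3.670 = 1.835 mol
mass = 1.835 × 294.10 = 539.7 g

540 g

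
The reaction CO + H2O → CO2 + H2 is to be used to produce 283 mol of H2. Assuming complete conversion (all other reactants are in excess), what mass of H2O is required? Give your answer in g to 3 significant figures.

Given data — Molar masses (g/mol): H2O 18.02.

n(H2) = 283.0 mol
n(H2O) = (1/1) × 283.0 = 283.0 mol
mass = 283.0 × 18.02 = 5100 g

5100 g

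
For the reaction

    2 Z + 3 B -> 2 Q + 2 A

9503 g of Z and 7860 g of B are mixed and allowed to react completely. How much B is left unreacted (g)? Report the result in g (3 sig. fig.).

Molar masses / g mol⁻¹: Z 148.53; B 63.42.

n(Z) = 9503 / 148.53 = 63.98 mol
n(B) = 7860 / 63.42 = 123.9 mol
n/ν for Z = 63.98/2 = 31.99
n/ν for B = 123.9/3 = 41.30
Smallest n/ν is Z → limiting reagent.
B consumed = (3/2) × 63.98 = 95.97 mol
B remaining = 123.9 − 95.97 = 27.93 mol
mass = 27.93 × 63.42 = 1771 g

1770 g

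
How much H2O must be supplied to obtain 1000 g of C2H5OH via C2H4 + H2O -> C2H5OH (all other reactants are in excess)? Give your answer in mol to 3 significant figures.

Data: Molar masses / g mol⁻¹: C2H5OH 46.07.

n(C2H5OH) = 1000 / 46.07 = 21.71 mol
n(H2O) = (1/1) × 21.71 = 21.71 mol

21.7 mol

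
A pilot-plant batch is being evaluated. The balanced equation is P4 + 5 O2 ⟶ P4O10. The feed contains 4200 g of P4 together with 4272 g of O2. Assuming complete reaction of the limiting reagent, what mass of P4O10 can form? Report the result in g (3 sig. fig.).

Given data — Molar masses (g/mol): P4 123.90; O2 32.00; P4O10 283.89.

n(P4) = 4200 / 123.90 = 33.90 mol
n(O2) = 4272 / 32.00 = 133.5 mol
n/ν → P4: 33.90, O2: 26.70; O2 is limiting.
n(P4O10) = (1/5) × 133.5 = 26.70 mol
mass = 26.70 × 283.89 = 7580 g

7580 g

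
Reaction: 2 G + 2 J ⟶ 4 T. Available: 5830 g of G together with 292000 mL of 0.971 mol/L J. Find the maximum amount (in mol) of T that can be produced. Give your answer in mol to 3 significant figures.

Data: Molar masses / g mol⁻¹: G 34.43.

n(G) = 5830 / 34.43 = 169.3 mol
n(J) = 0.971 × 292000/1000 = 283.5 mol
n/ν for G = 169.3/2 = 84.65
n/ν for J = 283.5/2 = 141.8
Smallest n/ν is G → limiting reagent.
n(T) = (4/2) × 169.3 = 338.6 mol

339 mol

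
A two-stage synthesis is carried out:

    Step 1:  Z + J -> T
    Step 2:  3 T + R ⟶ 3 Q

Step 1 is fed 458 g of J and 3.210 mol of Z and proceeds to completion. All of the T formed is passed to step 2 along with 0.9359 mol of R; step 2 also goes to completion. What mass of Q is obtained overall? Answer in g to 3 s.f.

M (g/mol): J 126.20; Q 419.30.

Step 1:
n(J) = 458.0 / 126.20 = 3.629 mol
n(Z) = 3.210 mol
n/ν → J: 3.629, Z: 3.210; Z is limiting.
n(T) produced = (1/1) × 3.210 = 3.210 mol
Step 2:
n(T) available = 3.210 mol
n(R) = 0.9359 mol
n/ν → T: 1.070, R: 0.9359; R is limiting.
n(Q) = (3/1) × 0.9359 = 2.808 mol
mass = 2.808 × 419.30 = 1177 g

1180 g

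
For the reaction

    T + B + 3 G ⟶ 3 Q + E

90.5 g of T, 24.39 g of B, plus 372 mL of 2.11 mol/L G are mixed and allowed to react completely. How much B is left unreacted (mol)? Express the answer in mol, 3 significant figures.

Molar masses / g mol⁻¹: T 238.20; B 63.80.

0.121 mol

n(T) = 90.50 / 238.20 = 0.3799 mol
n(B) = 24.39 / 63.80 = 0.3823 mol
n(G) = 2.11 × 372.0/1000 = 0.7849 mol
n/ν → T: 0.3799, B: 0.3823, G: 0.2616; G is limiting.
B consumed = (1/3) × 0.7849 = 0.2616 mol
B remaining = 0.3823 − 0.2616 = 0.1207 mol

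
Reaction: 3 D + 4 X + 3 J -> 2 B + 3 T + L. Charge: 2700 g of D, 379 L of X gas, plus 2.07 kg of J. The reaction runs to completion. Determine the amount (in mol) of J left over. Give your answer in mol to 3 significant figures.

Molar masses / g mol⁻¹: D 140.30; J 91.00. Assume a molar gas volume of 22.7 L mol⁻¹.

10.2 mol

n(D) = 2700 / 140.30 = 19.24 mol
n(X) = 379.0 / 22.7 = 16.70 mol
n(J) = 2.070×1000 / 91.00 = 22.75 mol
n/ν for D = 19.24/3 = 6.413
n/ν for X = 16.70/4 = 4.175
n/ν for J = 22.75/3 = 7.583
Smallest n/ν is X → limiting reagent.
J consumed = (3/4) × 16.70 = 12.53 mol
J remaining = 22.75 − 12.53 = 10.22 mol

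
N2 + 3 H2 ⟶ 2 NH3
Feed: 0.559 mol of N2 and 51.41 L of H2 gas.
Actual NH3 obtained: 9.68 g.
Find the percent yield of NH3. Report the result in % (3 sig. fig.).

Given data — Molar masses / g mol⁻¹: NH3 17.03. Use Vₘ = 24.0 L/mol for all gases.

50.8 %

n(N2) = 0.5590 mol
n(H2) = 51.41 / 24.0 = 2.142 mol
n/ν for N2 = 0.5590/1 = 0.5590
n/ν for H2 = 2.142/3 = 0.7140
Smallest n/ν is N2 → limiting reagent.
theoretical n(NH3) = (2/1) × 0.5590 = 1.118 mol → 19.04 g
% yield = 9.68 / 19.04 × 100 = 50.84 %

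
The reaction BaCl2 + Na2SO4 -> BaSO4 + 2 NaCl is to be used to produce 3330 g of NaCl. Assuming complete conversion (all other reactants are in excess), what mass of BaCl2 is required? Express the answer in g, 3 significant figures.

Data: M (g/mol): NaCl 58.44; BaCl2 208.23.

5930 g

n(NaCl) = 3330 / 58.44 = 56.98 mol
n(BaCl2) = (1/2) × 56.98 = 28.49 mol
mass = 28.49 × 208.23 = 5932 g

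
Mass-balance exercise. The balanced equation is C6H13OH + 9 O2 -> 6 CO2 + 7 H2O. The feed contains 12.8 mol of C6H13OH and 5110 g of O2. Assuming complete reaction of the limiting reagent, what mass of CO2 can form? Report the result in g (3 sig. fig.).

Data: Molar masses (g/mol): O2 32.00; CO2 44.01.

n(C6H13OH) = 12.80 mol
n(O2) = 5110 / 32.00 = 159.7 mol
n/ν for C6H13OH = 12.80/1 = 12.80
n/ν for O2 = 159.7/9 = 17.74
Smallest n/ν is C6H13OH → limiting reagent.
n(CO2) = (6/1) × 12.80 = 76.80 mol
mass = 76.80 × 44.01 = 3380 g

3380 g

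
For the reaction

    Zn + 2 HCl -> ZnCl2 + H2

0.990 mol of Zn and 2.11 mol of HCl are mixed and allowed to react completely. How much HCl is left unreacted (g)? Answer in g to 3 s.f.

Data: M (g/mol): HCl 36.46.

4.74 g

n(Zn) = 0.9900 mol
n(HCl) = 2.110 mol
n/ν → Zn: 0.9900, HCl: 1.055; Zn is limiting.
HCl consumed = (2/1) × 0.9900 = 1.980 mol
HCl remaining = 2.110 − 1.980 = 0.1300 mol
mass = 0.1300 × 36.46 = 4.740 g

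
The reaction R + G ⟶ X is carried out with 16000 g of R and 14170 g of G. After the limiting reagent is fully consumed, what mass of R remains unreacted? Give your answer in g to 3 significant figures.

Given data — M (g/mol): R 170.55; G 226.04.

5310 g

n(R) = 16000 / 170.55 = 93.81 mol
n(G) = 14170 / 226.04 = 62.69 mol
n/ν → R: 93.81, G: 62.69; G is limiting.
R consumed = (1/1) × 62.69 = 62.69 mol
R remaining = 93.81 − 62.69 = 31.12 mol
mass = 31.12 × 170.55 = 5308 g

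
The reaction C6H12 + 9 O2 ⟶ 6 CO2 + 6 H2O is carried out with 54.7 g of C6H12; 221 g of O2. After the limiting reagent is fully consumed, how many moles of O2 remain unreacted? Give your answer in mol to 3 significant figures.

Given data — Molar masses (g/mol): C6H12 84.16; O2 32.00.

n(C6H12) = 54.70 / 84.16 = 0.6500 mol
n(O2) = 221.0 / 32.00 = 6.906 mol
n/ν → C6H12: 0.6500, O2: 0.7673; C6H12 is limiting.
O2 consumed = (9/1) × 0.6500 = 5.850 mol
O2 remaining = 6.906 − 5.850 = 1.056 mol

1.06 mol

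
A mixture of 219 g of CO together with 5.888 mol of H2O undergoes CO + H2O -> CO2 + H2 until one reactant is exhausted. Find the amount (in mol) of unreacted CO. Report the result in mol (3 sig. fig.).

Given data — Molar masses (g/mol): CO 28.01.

1.93 mol

n(CO) = 219.0 / 28.01 = 7.819 mol
n(H2O) = 5.888 mol
n/ν for CO = 7.819/1 = 7.819
n/ν for H2O = 5.888/1 = 5.888
Smallest n/ν is H2O → limiting reagent.
CO consumed = (1/1) × 5.888 = 5.888 mol
CO remaining = 7.819 − 5.888 = 1.931 mol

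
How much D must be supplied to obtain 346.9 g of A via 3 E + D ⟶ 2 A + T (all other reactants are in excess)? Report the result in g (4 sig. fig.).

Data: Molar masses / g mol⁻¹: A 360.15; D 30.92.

14.89 g

n(A) = 346.9 / 360.15 = 0.9632 mol
n(D) = (1/2) × 0.9632 = 0.4816 mol
mass = 0.4816 × 30.92 = 14.89 g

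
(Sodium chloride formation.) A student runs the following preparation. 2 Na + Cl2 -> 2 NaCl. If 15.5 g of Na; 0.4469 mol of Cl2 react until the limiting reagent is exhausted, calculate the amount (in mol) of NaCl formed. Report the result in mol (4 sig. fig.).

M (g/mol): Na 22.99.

0.6742 mol

n(Na) = 15.50 / 22.99 = 0.6742 mol
n(Cl2) = 0.4469 mol
n/ν for Na = 0.6742/2 = 0.3371
n/ν for Cl2 = 0.4469/1 = 0.4469
Smallest n/ν is Na → limiting reagent.
n(NaCl) = (2/2) × 0.6742 = 0.6742 mol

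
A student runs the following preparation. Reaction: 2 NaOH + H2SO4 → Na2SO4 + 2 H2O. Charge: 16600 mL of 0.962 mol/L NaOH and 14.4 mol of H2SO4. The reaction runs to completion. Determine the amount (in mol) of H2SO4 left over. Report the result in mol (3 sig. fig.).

6.42 mol

n(NaOH) = 0.962 × 16600/1000 = 15.97 mol
n(H2SO4) = 14.40 mol
n/ν for NaOH = 15.97/2 = 7.985
n/ν for H2SO4 = 14.40/1 = 14.40
Smallest n/ν is NaOH → limiting reagent.
H2SO4 consumed = (1/2) × 15.97 = 7.985 mol
H2SO4 remaining = 14.40 − 7.985 = 6.415 mol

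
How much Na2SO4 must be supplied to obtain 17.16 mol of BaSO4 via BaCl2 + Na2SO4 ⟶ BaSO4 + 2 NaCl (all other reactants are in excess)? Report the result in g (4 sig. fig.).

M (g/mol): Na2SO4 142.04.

n(BaSO4) = 17.16 mol
n(Na2SO4) = (1/1) × 17.16 = 17.16 mol
mass = 17.16 × 142.04 = 2437 g

2437 g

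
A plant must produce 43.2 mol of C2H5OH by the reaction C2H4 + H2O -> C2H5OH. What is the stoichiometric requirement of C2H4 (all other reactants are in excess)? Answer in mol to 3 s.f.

43.2 mol

n(C2H5OH) = 43.20 mol
n(C2H4) = (1/1) × 43.20 = 43.20 mol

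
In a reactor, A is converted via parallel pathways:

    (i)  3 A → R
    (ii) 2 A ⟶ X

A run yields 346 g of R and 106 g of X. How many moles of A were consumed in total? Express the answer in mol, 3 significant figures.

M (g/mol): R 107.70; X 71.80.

n(R) = 346 / 107.70 = 3.213 mol
n(X) = 106 / 71.80 = 1.476 mol
n(A) via (i) = (3/1)×3.213 = 9.639 mol
n(A) via (ii) = (2/1)×1.476 = 2.952 mol
total n(A) = 9.639 + 2.952 = 12.59 mol

12.6 mol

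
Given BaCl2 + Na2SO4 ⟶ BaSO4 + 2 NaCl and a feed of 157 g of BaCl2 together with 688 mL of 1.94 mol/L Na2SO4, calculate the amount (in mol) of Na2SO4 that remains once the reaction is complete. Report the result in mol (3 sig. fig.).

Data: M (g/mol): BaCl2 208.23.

0.581 mol

n(BaCl2) = 157.0 / 208.23 = 0.7540 mol
n(Na2SO4) = 1.94 × 688.0/1000 = 1.335 mol
n/ν for BaCl2 = 0.7540/1 = 0.7540
n/ν for Na2SO4 = 1.335/1 = 1.335
Smallest n/ν is BaCl2 → limiting reagent.
Na2SO4 consumed = (1/1) × 0.7540 = 0.7540 mol
Na2SO4 remaining = 1.335 − 0.7540 = 0.5810 mol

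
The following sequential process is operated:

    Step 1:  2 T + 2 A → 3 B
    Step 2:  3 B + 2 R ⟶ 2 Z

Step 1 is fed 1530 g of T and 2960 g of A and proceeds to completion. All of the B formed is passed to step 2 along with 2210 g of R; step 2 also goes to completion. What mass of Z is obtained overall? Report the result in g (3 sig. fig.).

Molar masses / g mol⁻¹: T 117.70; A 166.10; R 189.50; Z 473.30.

Step 1:
n(T) = 1530 / 117.70 = 13.00 mol
n(A) = 2960 / 166.10 = 17.82 mol
n/ν for T = 13.00/2 = 6.500
n/ν for A = 17.82/2 = 8.910
Smallest n/ν is T → limiting reagent.
n(B) produced = (3/2) × 13.00 = 19.50 mol
Step 2:
n(B) available = 19.50 mol
n(R) = 2210 / 189.50 = 11.66 mol
n/ν for B = 19.50/3 = 6.500
n/ν for R = 11.66/2 = 5.830
Smallest n/ν is R → limiting reagent.
n(Z) = (2/2) × 11.66 = 11.66 mol
mass = 11.66 × 473.30 = 5519 g

5520 g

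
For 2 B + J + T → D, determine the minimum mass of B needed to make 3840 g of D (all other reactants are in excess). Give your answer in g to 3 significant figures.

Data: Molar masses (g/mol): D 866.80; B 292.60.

n(D) = 3840 / 866.80 = 4.430 mol
n(B) = (2/1) × 4.430 = 8.860 mol
mass = 8.860 × 292.60 = 2592 g

2590 g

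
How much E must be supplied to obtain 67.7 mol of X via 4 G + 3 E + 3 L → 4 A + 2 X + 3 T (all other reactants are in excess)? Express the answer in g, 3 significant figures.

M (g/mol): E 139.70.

14200 g

n(X) = 67.70 mol
n(E) = (3/2) × 67.70 = 101.6 mol
mass = 101.6 × 139.70 = 14190 g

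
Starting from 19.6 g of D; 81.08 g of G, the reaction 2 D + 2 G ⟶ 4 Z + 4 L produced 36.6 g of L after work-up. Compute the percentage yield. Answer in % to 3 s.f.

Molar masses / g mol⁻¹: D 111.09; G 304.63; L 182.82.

n(D) = 19.60 / 111.09 = 0.1764 mol
n(G) = 81.08 / 304.63 = 0.2662 mol
n/ν for D = 0.1764/2 = 0.08820
n/ν for G = 0.2662/2 = 0.1331
Smallest n/ν is D → limiting reagent.
theoretical n(L) = (4/2) × 0.1764 = 0.3528 mol → 64.50 g
% yield = 36.6 / 64.50 × 100 = 56.74 %

56.7 %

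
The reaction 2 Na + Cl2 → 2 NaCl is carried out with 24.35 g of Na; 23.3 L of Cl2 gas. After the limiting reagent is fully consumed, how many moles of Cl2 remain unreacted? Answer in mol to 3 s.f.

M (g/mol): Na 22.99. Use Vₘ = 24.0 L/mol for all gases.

0.441 mol

n(Na) = 24.35 / 22.99 = 1.059 mol
n(Cl2) = 23.30 / 24.0 = 0.9708 mol
n/ν for Na = 1.059/2 = 0.5295
n/ν for Cl2 = 0.9708/1 = 0.9708
Smallest n/ν is Na → limiting reagent.
Cl2 consumed = (1/2) × 1.059 = 0.5295 mol
Cl2 remaining = 0.9708 − 0.5295 = 0.4413 mol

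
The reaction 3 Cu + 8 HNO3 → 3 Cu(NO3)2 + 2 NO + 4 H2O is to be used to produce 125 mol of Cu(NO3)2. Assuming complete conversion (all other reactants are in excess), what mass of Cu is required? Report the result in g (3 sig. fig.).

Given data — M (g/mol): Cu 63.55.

n(Cu(NO3)2) = 125.0 mol
n(Cu) = (3/3) × 125.0 = 125.0 mol
mass = 125.0 × 63.55 = 7944 g

7940 g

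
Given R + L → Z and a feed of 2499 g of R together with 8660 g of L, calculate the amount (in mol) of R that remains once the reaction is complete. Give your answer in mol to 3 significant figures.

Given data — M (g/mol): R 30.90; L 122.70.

10.3 mol

n(R) = 2499 / 30.90 = 80.87 mol
n(L) = 8660 / 122.70 = 70.58 mol
n/ν → R: 80.87, L: 70.58; L is limiting.
R consumed = (1/1) × 70.58 = 70.58 mol
R remaining = 80.87 − 70.58 = 10.29 mol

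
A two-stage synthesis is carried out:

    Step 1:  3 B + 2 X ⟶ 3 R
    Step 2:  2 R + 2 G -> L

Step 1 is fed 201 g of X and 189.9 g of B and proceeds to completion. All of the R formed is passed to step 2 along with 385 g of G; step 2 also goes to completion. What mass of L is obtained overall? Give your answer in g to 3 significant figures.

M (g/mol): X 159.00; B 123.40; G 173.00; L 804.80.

619 g

Step 1:
n(X) = 201.0 / 159.00 = 1.264 mol
n(B) = 189.9 / 123.40 = 1.539 mol
n/ν → X: 0.6320, B: 0.5130; B is limiting.
n(R) produced = (3/3) × 1.539 = 1.539 mol
Step 2:
n(R) available = 1.539 mol
n(G) = 385.0 / 173.00 = 2.225 mol
n/ν → R: 0.7695, G: 1.113; R is limiting.
n(L) = (1/2) × 1.539 = 0.7695 mol
mass = 0.7695 × 804.80 = 619.3 g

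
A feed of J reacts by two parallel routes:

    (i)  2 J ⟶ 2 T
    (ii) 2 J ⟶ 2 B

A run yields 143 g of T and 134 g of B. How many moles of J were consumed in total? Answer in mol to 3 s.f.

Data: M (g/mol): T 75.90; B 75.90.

n(T) = 143 / 75.90 = 1.884 mol
n(B) = 134 / 75.90 = 1.765 mol
n(J) via (i) = (2/2)×1.884 = 1.884 mol
n(J) via (ii) = (2/2)×1.765 = 1.765 mol
total n(J) = 1.884 + 1.765 = 3.649 mol

3.65 mol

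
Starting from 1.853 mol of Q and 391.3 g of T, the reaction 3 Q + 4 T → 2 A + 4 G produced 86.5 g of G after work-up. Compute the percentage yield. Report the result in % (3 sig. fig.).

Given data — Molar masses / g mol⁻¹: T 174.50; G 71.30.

n(Q) = 1.853 mol
n(T) = 391.3 / 174.50 = 2.242 mol
n/ν for Q = 1.853/3 = 0.6177
n/ν for T = 2.242/4 = 0.5605
Smallest n/ν is T → limiting reagent.
theoretical n(G) = (4/4) × 2.242 = 2.242 mol → 159.9 g
% yield = 86.5 / 159.9 × 100 = 54.10 %

54.1 %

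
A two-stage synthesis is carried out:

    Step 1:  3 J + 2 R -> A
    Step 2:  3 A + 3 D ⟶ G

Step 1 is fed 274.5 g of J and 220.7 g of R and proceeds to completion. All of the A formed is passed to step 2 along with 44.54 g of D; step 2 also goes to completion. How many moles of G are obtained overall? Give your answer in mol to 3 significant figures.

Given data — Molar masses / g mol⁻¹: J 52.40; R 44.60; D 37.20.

0.399 mol

Step 1:
n(J) = 274.5 / 52.40 = 5.239 mol
n(R) = 220.7 / 44.60 = 4.948 mol
n/ν for J = 5.239/3 = 1.746
n/ν for R = 4.948/2 = 2.474
Smallest n/ν is J → limiting reagent.
n(A) produced = (1/3) × 5.239 = 1.746 mol
Step 2:
n(A) available = 1.746 mol
n(D) = 44.54 / 37.20 = 1.197 mol
n/ν for A = 1.746/3 = 0.5820
n/ν for D = 1.197/3 = 0.3990
Smallest n/ν is D → limiting reagent.
n(G) = (1/3) × 1.197 = 0.3990 mol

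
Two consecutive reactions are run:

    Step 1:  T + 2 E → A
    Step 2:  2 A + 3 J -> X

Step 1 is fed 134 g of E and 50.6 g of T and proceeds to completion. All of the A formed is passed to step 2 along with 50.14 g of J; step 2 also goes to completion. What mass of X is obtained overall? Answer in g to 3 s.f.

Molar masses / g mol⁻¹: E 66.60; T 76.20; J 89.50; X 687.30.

128 g

Step 1:
n(E) = 134.0 / 66.60 = 2.012 mol
n(T) = 50.60 / 76.20 = 0.6640 mol
n/ν for E = 2.012/2 = 1.006
n/ν for T = 0.6640/1 = 0.6640
Smallest n/ν is T → limiting reagent.
n(A) produced = (1/1) × 0.6640 = 0.6640 mol
Step 2:
n(A) available = 0.6640 mol
n(J) = 50.14 / 89.50 = 0.5602 mol
n/ν for A = 0.6640/2 = 0.3320
n/ν for J = 0.5602/3 = 0.1867
Smallest n/ν is J → limiting reagent.
n(X) = (1/3) × 0.5602 = 0.1867 mol
mass = 0.1867 × 687.30 = 128.3 g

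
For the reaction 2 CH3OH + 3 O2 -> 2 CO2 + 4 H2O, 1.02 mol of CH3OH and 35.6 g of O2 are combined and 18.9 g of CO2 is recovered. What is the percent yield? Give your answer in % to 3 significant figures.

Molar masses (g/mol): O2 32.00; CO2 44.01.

n(CH3OH) = 1.020 mol
n(O2) = 35.60 / 32.00 = 1.113 mol
n/ν → CH3OH: 0.5100, O2: 0.3710; O2 is limiting.
theoretical n(CO2) = (2/3) × 1.113 = 0.7420 mol → 32.66 g
% yield = 18.9 / 32.66 × 100 = 57.87 %

57.9 %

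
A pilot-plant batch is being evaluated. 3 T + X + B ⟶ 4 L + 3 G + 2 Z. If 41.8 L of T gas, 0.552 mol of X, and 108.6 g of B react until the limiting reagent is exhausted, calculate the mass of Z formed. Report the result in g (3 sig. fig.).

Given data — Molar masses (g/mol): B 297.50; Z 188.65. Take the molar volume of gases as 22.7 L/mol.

138 g

n(T) = 41.80 / 22.7 = 1.841 mol
n(X) = 0.5520 mol
n(B) = 108.6 / 297.50 = 0.3650 mol
n/ν for T = 1.841/3 = 0.6137
n/ν for X = 0.5520/1 = 0.5520
n/ν for B = 0.3650/1 = 0.3650
Smallest n/ν is B → limiting reagent.
n(Z) = (2/1) × 0.3650 = 0.7300 mol
mass = 0.7300 × 188.65 = 137.7 g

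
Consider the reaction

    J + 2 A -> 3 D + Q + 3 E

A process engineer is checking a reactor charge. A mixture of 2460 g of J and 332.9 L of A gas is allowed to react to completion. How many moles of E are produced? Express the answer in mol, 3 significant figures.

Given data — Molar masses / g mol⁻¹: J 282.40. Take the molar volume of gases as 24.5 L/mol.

20.4 mol

n(J) = 2460 / 282.40 = 8.711 mol
n(A) = 332.9 / 24.5 = 13.59 mol
n/ν for J = 8.711/1 = 8.711
n/ν for A = 13.59/2 = 6.795
Smallest n/ν is A → limiting reagent.
n(E) = (3/2) × 13.59 = 20.39 mol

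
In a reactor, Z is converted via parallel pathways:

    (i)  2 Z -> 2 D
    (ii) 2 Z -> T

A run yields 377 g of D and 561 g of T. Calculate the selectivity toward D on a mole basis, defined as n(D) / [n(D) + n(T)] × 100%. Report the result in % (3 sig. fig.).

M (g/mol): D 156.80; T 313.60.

n(D) = 377 / 156.80 = 2.404 mol
n(T) = 561 / 313.60 = 1.789 mol
selectivity = 2.404/(2.404+1.789) × 100 = 57.33 %

57.3 %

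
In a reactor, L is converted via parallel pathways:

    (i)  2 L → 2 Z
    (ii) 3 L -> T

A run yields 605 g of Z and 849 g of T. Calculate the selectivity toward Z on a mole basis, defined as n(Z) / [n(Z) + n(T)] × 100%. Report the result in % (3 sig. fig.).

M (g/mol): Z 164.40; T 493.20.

68.1 %

n(Z) = 605 / 164.40 = 3.680 mol
n(T) = 849 / 493.20 = 1.721 mol
selectivity = 3.680/(3.680+1.721) × 100 = 68.14 %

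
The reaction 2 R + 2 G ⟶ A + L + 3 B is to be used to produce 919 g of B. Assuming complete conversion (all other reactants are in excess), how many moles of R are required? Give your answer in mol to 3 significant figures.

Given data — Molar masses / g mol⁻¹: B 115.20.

5.32 mol

n(B) = 919 / 115.20 = 7.977 mol
n(R) = (2/3) × 7.977 = 5.318 mol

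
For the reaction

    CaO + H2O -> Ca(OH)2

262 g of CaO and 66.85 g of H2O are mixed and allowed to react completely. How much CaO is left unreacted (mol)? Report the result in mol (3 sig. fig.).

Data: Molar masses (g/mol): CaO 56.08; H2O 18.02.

0.962 mol

n(CaO) = 262.0 / 56.08 = 4.672 mol
n(H2O) = 66.85 / 18.02 = 3.710 mol
n/ν for CaO = 4.672/1 = 4.672
n/ν for H2O = 3.710/1 = 3.710
Smallest n/ν is H2O → limiting reagent.
CaO consumed = (1/1) × 3.710 = 3.710 mol
CaO remaining = 4.672 − 3.710 = 0.9620 mol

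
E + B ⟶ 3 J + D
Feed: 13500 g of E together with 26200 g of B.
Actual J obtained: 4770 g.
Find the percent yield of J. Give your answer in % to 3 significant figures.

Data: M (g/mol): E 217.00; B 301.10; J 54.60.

n(E) = 13500 / 217.00 = 62.21 mol
n(B) = 26200 / 301.10 = 87.01 mol
n/ν → E: 62.21, B: 87.01; E is limiting.
theoretical n(J) = (3/1) × 62.21 = 186.6 mol → 10190 g
% yield = 4770 / 10190 × 100 = 46.81 %

46.8 %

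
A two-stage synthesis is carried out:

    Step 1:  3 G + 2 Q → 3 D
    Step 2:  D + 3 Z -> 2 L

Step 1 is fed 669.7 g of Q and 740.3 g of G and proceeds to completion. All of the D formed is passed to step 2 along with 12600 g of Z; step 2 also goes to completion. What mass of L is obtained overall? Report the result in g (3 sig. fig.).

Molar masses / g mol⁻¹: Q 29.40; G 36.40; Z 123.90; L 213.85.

Step 1:
n(Q) = 669.7 / 29.40 = 22.78 mol
n(G) = 740.3 / 36.40 = 20.34 mol
n/ν → Q: 11.39, G: 6.780; G is limiting.
n(D) produced = (3/3) × 20.34 = 20.34 mol
Step 2:
n(D) available = 20.34 mol
n(Z) = 12600 / 123.90 = 101.7 mol
n/ν → D: 20.34, Z: 33.90; D is limiting.
n(L) = (2/1) × 20.34 = 40.68 mol
mass = 40.68 × 213.85 = 8699 g

8700 g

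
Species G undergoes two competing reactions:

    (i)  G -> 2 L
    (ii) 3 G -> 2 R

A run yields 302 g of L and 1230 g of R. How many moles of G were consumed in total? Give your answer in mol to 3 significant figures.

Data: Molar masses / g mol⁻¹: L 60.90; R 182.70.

12.6 mol

n(L) = 302 / 60.90 = 4.959 mol
n(R) = 1230 / 182.70 = 6.732 mol
n(G) via (i) = (1/2)×4.959 = 2.480 mol
n(G) via (ii) = (3/2)×6.732 = 10.10 mol
total n(G) = 2.480 + 10.10 = 12.58 mol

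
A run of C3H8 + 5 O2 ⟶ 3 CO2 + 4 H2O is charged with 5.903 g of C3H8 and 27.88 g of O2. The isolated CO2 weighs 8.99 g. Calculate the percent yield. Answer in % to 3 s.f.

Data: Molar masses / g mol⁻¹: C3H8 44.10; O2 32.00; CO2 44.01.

n(C3H8) = 5.903 / 44.10 = 0.1339 mol
n(O2) = 27.88 / 32.00 = 0.8713 mol
n/ν → C3H8: 0.1339, O2: 0.1743; C3H8 is limiting.
theoretical n(CO2) = (3/1) × 0.1339 = 0.4017 mol → 17.68 g
% yield = 8.99 / 17.68 × 100 = 50.85 %

50.9 %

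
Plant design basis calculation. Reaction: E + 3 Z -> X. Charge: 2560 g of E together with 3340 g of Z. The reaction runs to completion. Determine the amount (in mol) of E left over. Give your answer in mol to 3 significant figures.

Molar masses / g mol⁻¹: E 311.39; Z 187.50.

2.28 mol

n(E) = 2560 / 311.39 = 8.221 mol
n(Z) = 3340 / 187.50 = 17.81 mol
n/ν → E: 8.221, Z: 5.937; Z is limiting.
E consumed = (1/3) × 17.81 = 5.937 mol
E remaining = 8.221 − 5.937 = 2.284 mol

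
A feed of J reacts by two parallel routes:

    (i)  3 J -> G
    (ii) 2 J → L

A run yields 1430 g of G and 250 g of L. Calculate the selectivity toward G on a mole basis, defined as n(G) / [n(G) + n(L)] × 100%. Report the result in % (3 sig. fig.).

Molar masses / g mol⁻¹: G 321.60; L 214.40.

n(G) = 1430 / 321.60 = 4.447 mol
n(L) = 250 / 214.40 = 1.166 mol
selectivity = 4.447/(4.447+1.166) × 100 = 79.23 %

79.2 %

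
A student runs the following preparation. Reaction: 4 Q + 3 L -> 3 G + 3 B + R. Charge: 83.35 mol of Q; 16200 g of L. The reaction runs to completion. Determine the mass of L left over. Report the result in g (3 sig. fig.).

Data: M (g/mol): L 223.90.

2200 g

n(Q) = 83.35 mol
n(L) = 16200 / 223.90 = 72.35 mol
n/ν for Q = 83.35/4 = 20.84
n/ν for L = 72.35/3 = 24.12
Smallest n/ν is Q → limiting reagent.
L consumed = (3/4) × 83.35 = 62.51 mol
L remaining = 72.35 − 62.51 = 9.840 mol
mass = 9.840 × 223.90 = 2203 g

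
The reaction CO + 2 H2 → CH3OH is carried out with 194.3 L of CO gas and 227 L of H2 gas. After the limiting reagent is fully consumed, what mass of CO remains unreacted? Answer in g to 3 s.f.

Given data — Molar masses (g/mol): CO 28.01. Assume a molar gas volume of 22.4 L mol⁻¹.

n(CO) = 194.3 / 22.4 = 8.674 mol
n(H2) = 227.0 / 22.4 = 10.13 mol
n/ν for CO = 8.674/1 = 8.674
n/ν for H2 = 10.13/2 = 5.065
Smallest n/ν is H2 → limiting reagent.
CO consumed = (1/2) × 10.13 = 5.065 mol
CO remaining = 8.674 − 5.065 = 3.609 mol
mass = 3.609 × 28.01 = 101.1 g

101 g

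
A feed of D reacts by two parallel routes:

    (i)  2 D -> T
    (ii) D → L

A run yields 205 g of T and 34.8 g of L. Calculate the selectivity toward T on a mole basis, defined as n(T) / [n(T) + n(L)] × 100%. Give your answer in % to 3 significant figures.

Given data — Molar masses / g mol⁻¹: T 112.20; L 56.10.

74.7 %

n(T) = 205 / 112.20 = 1.827 mol
n(L) = 34.8 / 56.10 = 0.6203 mol
selectivity = 1.827/(1.827+0.6203) × 100 = 74.65 %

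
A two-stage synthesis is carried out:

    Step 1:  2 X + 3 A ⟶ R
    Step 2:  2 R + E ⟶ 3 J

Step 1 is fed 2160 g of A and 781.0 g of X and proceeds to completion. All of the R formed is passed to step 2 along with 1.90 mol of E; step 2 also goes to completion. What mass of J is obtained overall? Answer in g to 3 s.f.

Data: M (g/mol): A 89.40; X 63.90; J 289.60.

Step 1:
n(A) = 2160 / 89.40 = 24.16 mol
n(X) = 781.0 / 63.90 = 12.22 mol
n/ν for A = 24.16/3 = 8.053
n/ν for X = 12.22/2 = 6.110
Smallest n/ν is X → limiting reagent.
n(R) produced = (1/2) × 12.22 = 6.110 mol
Step 2:
n(R) available = 6.110 mol
n(E) = 1.900 mol
n/ν for R = 6.110/2 = 3.055
n/ν for E = 1.900/1 = 1.900
Smallest n/ν is E → limiting reagent.
n(J) = (3/1) × 1.900 = 5.700 mol
mass = 5.700 × 289.60 = 1651 g

1650 g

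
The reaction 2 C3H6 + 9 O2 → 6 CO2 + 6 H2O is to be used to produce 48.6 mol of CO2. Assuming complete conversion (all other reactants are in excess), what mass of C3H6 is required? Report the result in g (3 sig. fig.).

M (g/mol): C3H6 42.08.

682 g

n(CO2) = 48.60 mol
n(C3H6) = (2/6) × 48.60 = 16.20 mol
mass = 16.20 × 42.08 = 681.7 g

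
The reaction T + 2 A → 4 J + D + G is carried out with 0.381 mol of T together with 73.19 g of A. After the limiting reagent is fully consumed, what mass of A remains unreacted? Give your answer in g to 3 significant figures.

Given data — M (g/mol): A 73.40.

n(T) = 0.3810 mol
n(A) = 73.19 / 73.40 = 0.9971 mol
n/ν for T = 0.3810/1 = 0.3810
n/ν for A = 0.9971/2 = 0.4986
Smallest n/ν is T → limiting reagent.
A consumed = (2/1) × 0.3810 = 0.7620 mol
A remaining = 0.9971 − 0.7620 = 0.2351 mol
mass = 0.2351 × 73.40 = 17.26 g

17.3 g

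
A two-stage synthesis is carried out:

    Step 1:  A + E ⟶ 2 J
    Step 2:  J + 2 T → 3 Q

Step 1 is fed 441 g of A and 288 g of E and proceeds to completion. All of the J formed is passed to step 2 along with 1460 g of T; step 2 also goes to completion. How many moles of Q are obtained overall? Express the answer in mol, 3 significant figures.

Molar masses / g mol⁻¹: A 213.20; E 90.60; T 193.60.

11.3 mol

Step 1:
n(A) = 441.0 / 213.20 = 2.068 mol
n(E) = 288.0 / 90.60 = 3.179 mol
n/ν for A = 2.068/1 = 2.068
n/ν for E = 3.179/1 = 3.179
Smallest n/ν is A → limiting reagent.
n(J) produced = (2/1) × 2.068 = 4.136 mol
Step 2:
n(J) available = 4.136 mol
n(T) = 1460 / 193.60 = 7.541 mol
n/ν for J = 4.136/1 = 4.136
n/ν for T = 7.541/2 = 3.771
Smallest n/ν is T → limiting reagent.
n(Q) = (3/2) × 7.541 = 11.31 mol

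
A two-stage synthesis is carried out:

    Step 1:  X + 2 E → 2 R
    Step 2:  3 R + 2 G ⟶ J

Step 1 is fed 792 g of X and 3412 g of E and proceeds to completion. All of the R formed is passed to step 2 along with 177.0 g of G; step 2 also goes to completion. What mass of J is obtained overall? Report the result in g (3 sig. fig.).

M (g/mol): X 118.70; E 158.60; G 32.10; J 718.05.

1980 g

Step 1:
n(X) = 792.0 / 118.70 = 6.672 mol
n(E) = 3412 / 158.60 = 21.51 mol
n/ν for X = 6.672/1 = 6.672
n/ν for E = 21.51/2 = 10.76
Smallest n/ν is X → limiting reagent.
n(R) produced = (2/1) × 6.672 = 13.34 mol
Step 2:
n(R) available = 13.34 mol
n(G) = 177.0 / 32.10 = 5.514 mol
n/ν for R = 13.34/3 = 4.447
n/ν for G = 5.514/2 = 2.757
Smallest n/ν is G → limiting reagent.
n(J) = (1/2) × 5.514 = 2.757 mol
mass = 2.757 × 718.05 = 1980 g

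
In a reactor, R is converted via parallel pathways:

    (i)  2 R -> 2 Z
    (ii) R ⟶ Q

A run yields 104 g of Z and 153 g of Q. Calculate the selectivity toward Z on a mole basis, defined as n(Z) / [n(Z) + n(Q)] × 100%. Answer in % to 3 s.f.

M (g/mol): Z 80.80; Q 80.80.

40.5 %

n(Z) = 104 / 80.80 = 1.287 mol
n(Q) = 153 / 80.80 = 1.894 mol
selectivity = 1.287/(1.287+1.894) × 100 = 40.46 %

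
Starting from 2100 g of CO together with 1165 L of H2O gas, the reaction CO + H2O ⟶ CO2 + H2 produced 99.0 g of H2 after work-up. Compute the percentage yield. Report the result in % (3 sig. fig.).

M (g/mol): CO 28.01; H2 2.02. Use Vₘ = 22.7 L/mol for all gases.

95.5 %

n(CO) = 2100 / 28.01 = 74.97 mol
n(H2O) = 1165 / 22.7 = 51.32 mol
n/ν for CO = 74.97/1 = 74.97
n/ν for H2O = 51.32/1 = 51.32
Smallest n/ν is H2O → limiting reagent.
theoretical n(H2) = (1/1) × 51.32 = 51.32 mol → 103.7 g
% yield = 99.0 / 103.7 × 100 = 95.47 %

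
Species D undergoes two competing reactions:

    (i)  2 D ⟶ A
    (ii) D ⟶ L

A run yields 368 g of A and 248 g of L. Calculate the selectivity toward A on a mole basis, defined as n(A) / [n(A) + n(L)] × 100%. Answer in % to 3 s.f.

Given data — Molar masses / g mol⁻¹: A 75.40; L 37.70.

42.6 %

n(A) = 368 / 75.40 = 4.881 mol
n(L) = 248 / 37.70 = 6.578 mol
selectivity = 4.881/(4.881+6.578) × 100 = 42.60 %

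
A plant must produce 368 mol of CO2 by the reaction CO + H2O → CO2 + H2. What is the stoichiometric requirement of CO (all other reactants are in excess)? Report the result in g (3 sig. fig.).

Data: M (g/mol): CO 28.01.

n(CO2) = 368.0 mol
n(CO) = (1/1) × 368.0 = 368.0 mol
mass = 368.0 × 28.01 = 10310 g

10300 g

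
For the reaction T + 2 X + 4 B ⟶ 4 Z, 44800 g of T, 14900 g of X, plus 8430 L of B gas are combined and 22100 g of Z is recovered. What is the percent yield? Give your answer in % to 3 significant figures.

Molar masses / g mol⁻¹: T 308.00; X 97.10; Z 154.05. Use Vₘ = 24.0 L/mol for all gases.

n(T) = 44800 / 308.00 = 145.5 mol
n(X) = 14900 / 97.10 = 153.5 mol
n(B) = 8430 / 24.0 = 351.3 mol
n/ν → T: 145.5, X: 76.75, B: 87.83; X is limiting.
theoretical n(Z) = (4/2) × 153.5 = 307.0 mol → 47290 g
% yield = 22100 / 47290 × 100 = 46.73 %

46.7 %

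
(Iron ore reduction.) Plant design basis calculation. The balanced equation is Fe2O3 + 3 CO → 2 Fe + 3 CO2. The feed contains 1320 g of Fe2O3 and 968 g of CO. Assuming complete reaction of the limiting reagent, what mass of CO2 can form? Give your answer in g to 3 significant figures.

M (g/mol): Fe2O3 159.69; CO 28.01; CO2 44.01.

1090 g

n(Fe2O3) = 1320 / 159.69 = 8.266 mol
n(CO) = 968.0 / 28.01 = 34.56 mol
n/ν for Fe2O3 = 8.266/1 = 8.266
n/ν for CO = 34.56/3 = 11.52
Smallest n/ν is Fe2O3 → limiting reagent.
n(CO2) = (3/1) × 8.266 = 24.80 mol
mass = 24.80 × 44.01 = 1091 g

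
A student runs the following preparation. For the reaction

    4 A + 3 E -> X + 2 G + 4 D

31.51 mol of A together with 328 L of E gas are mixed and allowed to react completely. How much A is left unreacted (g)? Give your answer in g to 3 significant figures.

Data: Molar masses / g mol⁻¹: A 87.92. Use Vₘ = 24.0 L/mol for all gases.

1170 g

n(A) = 31.51 mol
n(E) = 328.0 / 24.0 = 13.67 mol
n/ν for A = 31.51/4 = 7.878
n/ν for E = 13.67/3 = 4.557
Smallest n/ν is E → limiting reagent.
A consumed = (4/3) × 13.67 = 18.23 mol
A remaining = 31.51 − 18.23 = 13.28 mol
mass = 13.28 × 87.92 = 1168 g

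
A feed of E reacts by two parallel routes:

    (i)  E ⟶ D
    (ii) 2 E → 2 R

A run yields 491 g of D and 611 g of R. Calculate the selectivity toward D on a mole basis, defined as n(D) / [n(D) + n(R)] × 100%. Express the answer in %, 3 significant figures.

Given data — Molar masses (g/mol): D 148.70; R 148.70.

n(D) = 491 / 148.70 = 3.302 mol
n(R) = 611 / 148.70 = 4.109 mol
selectivity = 3.302/(3.302+4.109) × 100 = 44.56 %

44.6 %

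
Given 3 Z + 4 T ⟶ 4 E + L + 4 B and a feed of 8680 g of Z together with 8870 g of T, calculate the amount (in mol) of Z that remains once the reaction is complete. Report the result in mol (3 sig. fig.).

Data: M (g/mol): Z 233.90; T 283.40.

13.6 mol

n(Z) = 8680 / 233.90 = 37.11 mol
n(T) = 8870 / 283.40 = 31.30 mol
n/ν for Z = 37.11/3 = 12.37
n/ν for T = 31.30/4 = 7.825
Smallest n/ν is T → limiting reagent.
Z consumed = (3/4) × 31.30 = 23.48 mol
Z remaining = 37.11 − 23.48 = 13.63 mol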